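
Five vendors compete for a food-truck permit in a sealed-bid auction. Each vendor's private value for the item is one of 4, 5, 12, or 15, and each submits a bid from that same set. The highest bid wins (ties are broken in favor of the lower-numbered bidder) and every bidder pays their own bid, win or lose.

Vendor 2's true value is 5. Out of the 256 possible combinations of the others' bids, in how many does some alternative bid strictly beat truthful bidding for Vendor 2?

Others bid (4, 4, 4, 12): truth gives -5; bid 4 gives -4 > -5. Violating.
Others bid (4, 4, 4, 15): truth gives -5; bid 4 gives -4 > -5. Violating.
Others bid (4, 4, 5, 12): truth gives -5; bid 4 gives -4 > -5. Violating.
Others bid (4, 4, 5, 15): truth gives -5; bid 4 gives -4 > -5. Violating.
Others bid (4, 4, 4, 4): truth gives 0; no alternative beats it.
Others bid (4, 4, 4, 5): truth gives 0; no alternative beats it.
(Checking all 256 profiles: 248 have a profitable deviation, 8 do not.)

248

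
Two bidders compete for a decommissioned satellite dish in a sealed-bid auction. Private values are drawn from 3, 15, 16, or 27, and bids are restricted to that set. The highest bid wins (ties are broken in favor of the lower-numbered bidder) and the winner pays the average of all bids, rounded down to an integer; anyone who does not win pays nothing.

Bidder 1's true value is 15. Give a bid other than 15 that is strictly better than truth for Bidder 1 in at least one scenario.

3

Suppose Bidder 2 bids 3.
Bid 15: wins, pays 9, utility 15 - 9 = 6.
Bid 3: wins, pays 3, utility 15 - 3 = 12.
So bidding 3 beats truth here (12 > 6).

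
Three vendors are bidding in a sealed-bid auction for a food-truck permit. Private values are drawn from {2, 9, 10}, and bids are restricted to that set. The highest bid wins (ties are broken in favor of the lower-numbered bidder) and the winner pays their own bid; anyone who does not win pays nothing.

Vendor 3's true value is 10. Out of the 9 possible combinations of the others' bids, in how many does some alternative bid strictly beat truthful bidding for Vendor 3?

Others bid (2, 2): truth gives 0; bid 9 gives 1 > 0. Violating.
Others bid (2, 9): truth gives 0; no alternative beats it.
Others bid (2, 10): truth gives 0; no alternative beats it.
(Checking all 9 profiles: 1 has a profitable deviation, 8 do not.)

1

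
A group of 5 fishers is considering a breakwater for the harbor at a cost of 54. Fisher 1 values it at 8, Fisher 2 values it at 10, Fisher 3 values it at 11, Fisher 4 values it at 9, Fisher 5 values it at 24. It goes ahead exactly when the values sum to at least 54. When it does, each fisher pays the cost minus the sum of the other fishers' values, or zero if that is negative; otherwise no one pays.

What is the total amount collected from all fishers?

Total value 62 ≥ cost 54, so it is built.
Fisher 1: others sum to 54; max(0, 54 - 54) = 0.
Fisher 2: others sum to 52; max(0, 54 - 52) = 2.
Fisher 3: others sum to 51; max(0, 54 - 51) = 3.
Fisher 4: others sum to 53; max(0, 54 - 53) = 1.
Fisher 5: others sum to 38; max(0, 54 - 38) = 16.
Total collected = 0 + 2 + 3 + 1 + 16 = 22.

22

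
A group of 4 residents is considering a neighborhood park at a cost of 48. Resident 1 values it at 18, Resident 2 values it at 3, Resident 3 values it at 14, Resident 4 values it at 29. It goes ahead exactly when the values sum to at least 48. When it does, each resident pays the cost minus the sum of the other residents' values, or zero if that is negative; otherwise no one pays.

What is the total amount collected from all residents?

15

Total value 64 ≥ cost 48, so it is built.
Resident 1: others sum to 46; max(0, 48 - 46) = 2.
Resident 2: others sum to 61; max(0, 48 - 61) = 0.
Resident 3: others sum to 50; max(0, 48 - 50) = 0.
Resident 4: others sum to 35; max(0, 48 - 35) = 13.
Total collected = 2 + 0 + 0 + 13 = 15.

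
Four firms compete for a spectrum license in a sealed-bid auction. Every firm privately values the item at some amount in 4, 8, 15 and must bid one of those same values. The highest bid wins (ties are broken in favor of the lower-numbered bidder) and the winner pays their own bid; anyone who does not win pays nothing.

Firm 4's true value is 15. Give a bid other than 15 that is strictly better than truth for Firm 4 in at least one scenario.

Suppose Firm 1 bids 4, Firm 2 bids 4 and Firm 3 bids 4.
Bid 15: wins, pays 15, utility 15 - 15 = 0.
Bid 8: wins, pays 8, utility 15 - 8 = 7.
So bidding 8 beats truth here (7 > 0).

8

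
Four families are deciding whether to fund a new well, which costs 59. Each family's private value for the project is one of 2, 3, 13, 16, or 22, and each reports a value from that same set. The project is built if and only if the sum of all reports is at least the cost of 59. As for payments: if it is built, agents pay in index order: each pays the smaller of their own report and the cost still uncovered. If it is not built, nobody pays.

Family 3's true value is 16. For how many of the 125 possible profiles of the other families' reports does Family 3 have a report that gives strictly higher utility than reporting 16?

26

Others report (2, 22, 22): truth gives 0; report 13 gives 3 > 0. Violating.
Others report (3, 22, 22): truth gives 0; report 13 gives 3 > 0. Violating.
Others report (13, 13, 22): truth gives 0; report 13 gives 3 > 0. Violating.
Others report (13, 16, 22): truth gives 0; report 13 gives 3 > 0. Violating.
Others report (2, 2, 2): truth gives 0; no alternative beats it.
Others report (2, 2, 3): truth gives 0; no alternative beats it.
(Checking all 125 profiles: 26 have a profitable deviation, 99 do not.)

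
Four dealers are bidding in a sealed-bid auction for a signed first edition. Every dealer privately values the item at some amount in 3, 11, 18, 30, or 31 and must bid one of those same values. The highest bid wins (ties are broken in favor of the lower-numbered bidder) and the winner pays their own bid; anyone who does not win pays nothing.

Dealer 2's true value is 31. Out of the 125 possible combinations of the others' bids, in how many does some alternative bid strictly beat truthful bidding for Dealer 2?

48

Others bid (3, 3, 3): truth gives 0; bid 11 gives 20 > 0. Violating.
Others bid (3, 3, 11): truth gives 0; bid 11 gives 20 > 0. Violating.
Others bid (3, 3, 18): truth gives 0; bid 18 gives 13 > 0. Violating.
Others bid (3, 3, 30): truth gives 0; bid 30 gives 1 > 0. Violating.
Others bid (3, 3, 31): truth gives 0; no alternative beats it.
Others bid (3, 11, 31): truth gives 0; no alternative beats it.
(Checking all 125 profiles: 48 have a profitable deviation, 77 do not.)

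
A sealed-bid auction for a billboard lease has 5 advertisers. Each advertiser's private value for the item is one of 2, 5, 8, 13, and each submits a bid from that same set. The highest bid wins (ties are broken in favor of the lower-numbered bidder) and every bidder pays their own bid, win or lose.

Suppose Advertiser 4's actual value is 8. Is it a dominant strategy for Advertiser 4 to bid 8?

No

Consider the case where Advertiser 1 bids 2, Advertiser 2 bids 2, Advertiser 3 bids 2 and Advertiser 5 bids 2.
Truthful bid 8: wins, pays 8, utility 8 - 8 = 0.
Bid 5 instead: wins, pays 5, utility 8 - 5 = 3.
Since 3 > 0, bidding 5 is strictly better here, so truthful bidding is not dominant.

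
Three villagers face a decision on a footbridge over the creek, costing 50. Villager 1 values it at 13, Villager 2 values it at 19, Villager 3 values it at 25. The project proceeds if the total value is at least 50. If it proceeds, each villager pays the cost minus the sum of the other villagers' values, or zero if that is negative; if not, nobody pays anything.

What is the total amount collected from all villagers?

Total value 57 ≥ cost 50, so it is built.
Villager 1: others sum to 44; max(0, 50 - 44) = 6.
Villager 2: others sum to 38; max(0, 50 - 38) = 12.
Villager 3: others sum to 32; max(0, 50 - 32) = 18.
Total collected = 6 + 12 + 18 = 36.

36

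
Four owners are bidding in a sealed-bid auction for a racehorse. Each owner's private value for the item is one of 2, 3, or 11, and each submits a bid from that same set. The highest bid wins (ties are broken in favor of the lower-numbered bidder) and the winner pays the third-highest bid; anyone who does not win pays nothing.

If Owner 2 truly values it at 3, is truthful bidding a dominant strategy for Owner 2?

Consider the case where Owner 1 bids 2, Owner 3 bids 2 and Owner 4 bids 11.
Truthful bid 3: loses, pays 0, utility 0.
Bid 11 instead: wins, pays 2, utility 3 - 2 = 1.
Since 1 > 0, bidding 11 is strictly better here, so truthful bidding is not dominant.

No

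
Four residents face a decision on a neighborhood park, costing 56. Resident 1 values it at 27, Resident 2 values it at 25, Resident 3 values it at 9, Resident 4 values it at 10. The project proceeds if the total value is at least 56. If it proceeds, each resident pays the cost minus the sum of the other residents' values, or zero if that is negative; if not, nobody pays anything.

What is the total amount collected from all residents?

22

Total value 71 ≥ cost 56, so it is built.
Resident 1: others sum to 44; max(0, 56 - 44) = 12.
Resident 2: others sum to 46; max(0, 56 - 46) = 10.
Resident 3: others sum to 62; max(0, 56 - 62) = 0.
Resident 4: others sum to 61; max(0, 56 - 61) = 0.
Total collected = 12 + 10 + 0 + 0 = 22.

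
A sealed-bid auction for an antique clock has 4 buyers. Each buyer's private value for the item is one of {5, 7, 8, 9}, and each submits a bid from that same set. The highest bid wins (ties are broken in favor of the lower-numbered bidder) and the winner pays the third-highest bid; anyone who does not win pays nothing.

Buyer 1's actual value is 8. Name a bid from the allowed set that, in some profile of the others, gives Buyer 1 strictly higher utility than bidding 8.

Suppose Buyer 2 bids 5, Buyer 3 bids 5 and Buyer 4 bids 9.
Bid 8: loses, pays 0, utility 0.
Bid 9: wins, pays 5, utility 8 - 5 = 3.
So bidding 9 beats truth here (3 > 0).

9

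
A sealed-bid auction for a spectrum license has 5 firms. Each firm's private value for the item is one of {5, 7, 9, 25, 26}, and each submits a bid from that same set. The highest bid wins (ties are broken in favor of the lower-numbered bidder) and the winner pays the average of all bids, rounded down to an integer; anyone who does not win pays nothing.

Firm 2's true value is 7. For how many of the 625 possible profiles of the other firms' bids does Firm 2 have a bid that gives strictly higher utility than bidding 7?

Others bid (5, 5, 5, 9): truth gives 0; bid 9 gives 1 > 0. Violating.
Others bid (5, 5, 9, 5): truth gives 0; bid 9 gives 1 > 0. Violating.
Others bid (5, 9, 5, 5): truth gives 0; bid 9 gives 1 > 0. Violating.
Others bid (7, 5, 5, 5): truth gives 0; bid 9 gives 1 > 0. Violating.
Others bid (5, 5, 5, 5): truth gives 2; no alternative beats it.
Others bid (5, 5, 5, 7): truth gives 2; no alternative beats it.
(Checking all 625 profiles: 7 have a profitable deviation, 618 do not.)

7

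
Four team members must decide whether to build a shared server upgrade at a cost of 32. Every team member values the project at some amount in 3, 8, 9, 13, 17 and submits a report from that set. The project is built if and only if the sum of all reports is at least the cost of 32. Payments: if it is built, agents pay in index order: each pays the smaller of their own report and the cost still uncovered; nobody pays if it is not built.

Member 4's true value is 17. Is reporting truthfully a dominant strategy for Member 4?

Check each profile of the others' reports and compare truth against every alternative report.
Others report (3, 13, 17): truth gives 17, best alternative gives 17.
Others report (3, 17, 13): truth gives 17, best alternative gives 17.
Others report (3, 17, 17): truth gives 17, best alternative gives 17.
Others report (8, 8, 17): truth gives 17, best alternative gives 17.
Others report (8, 9, 17): truth gives 17, best alternative gives 17.
Others report (8, 13, 13): truth gives 17, best alternative gives 17.
(Remaining 119 profiles checked similarly; truth is weakly best in each.)
In every case the truthful report is at least as good as any alternative, so it is a dominant strategy.

Yes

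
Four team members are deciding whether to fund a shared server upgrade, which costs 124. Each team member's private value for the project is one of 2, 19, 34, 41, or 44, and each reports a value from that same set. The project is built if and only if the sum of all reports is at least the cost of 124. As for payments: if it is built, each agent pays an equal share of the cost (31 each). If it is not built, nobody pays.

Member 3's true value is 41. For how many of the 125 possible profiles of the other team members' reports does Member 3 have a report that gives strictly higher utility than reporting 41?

Others report (2, 34, 44): truth gives 0; report 44 gives 10 > 0. Violating.
Others report (2, 44, 34): truth gives 0; report 44 gives 10 > 0. Violating.
Others report (19, 19, 44): truth gives 0; report 44 gives 10 > 0. Violating.
Others report (19, 44, 19): truth gives 0; report 44 gives 10 > 0. Violating.
Others report (2, 2, 2): truth gives 0; no alternative beats it.
Others report (2, 2, 19): truth gives 0; no alternative beats it.
(Checking all 125 profiles: 9 have a profitable deviation, 116 do not.)

9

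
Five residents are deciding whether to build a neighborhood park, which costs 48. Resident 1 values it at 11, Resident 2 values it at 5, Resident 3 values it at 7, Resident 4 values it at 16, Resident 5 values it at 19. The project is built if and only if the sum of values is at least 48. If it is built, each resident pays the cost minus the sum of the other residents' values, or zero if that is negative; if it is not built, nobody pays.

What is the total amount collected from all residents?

16

Total value 58 ≥ cost 48, so it is built.
Resident 1: others sum to 47; max(0, 48 - 47) = 1.
Resident 2: others sum to 53; max(0, 48 - 53) = 0.
Resident 3: others sum to 51; max(0, 48 - 51) = 0.
Resident 4: others sum to 42; max(0, 48 - 42) = 6.
Resident 5: others sum to 39; max(0, 48 - 39) = 9.
Total collected = 1 + 0 + 0 + 6 + 9 = 16.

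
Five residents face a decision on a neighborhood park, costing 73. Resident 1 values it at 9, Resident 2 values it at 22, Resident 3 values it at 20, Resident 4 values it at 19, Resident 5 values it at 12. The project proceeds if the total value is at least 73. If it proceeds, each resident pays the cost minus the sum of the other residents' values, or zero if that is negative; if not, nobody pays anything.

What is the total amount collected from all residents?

Total value 82 ≥ cost 73, so it is built.
Resident 1: others sum to 73; max(0, 73 - 73) = 0.
Resident 2: others sum to 60; max(0, 73 - 60) = 13.
Resident 3: others sum to 62; max(0, 73 - 62) = 11.
Resident 4: others sum to 63; max(0, 73 - 63) = 10.
Resident 5: others sum to 70; max(0, 73 - 70) = 3.
Total collected = 0 + 13 + 11 + 10 + 3 = 37.

37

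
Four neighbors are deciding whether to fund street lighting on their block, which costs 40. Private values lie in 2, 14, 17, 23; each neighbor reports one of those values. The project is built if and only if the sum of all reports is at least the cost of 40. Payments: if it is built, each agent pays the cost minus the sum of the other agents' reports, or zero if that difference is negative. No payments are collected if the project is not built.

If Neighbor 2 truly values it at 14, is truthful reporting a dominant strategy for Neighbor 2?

Yes

Check each profile of the others' reports and compare truth against every alternative report.
Others report (2, 17, 23): truth gives 14, best alternative gives 14.
Others report (2, 23, 17): truth gives 14, best alternative gives 14.
Others report (2, 23, 23): truth gives 14, best alternative gives 14.
Others report (14, 14, 14): truth gives 14, best alternative gives 14.
Others report (14, 14, 17): truth gives 14, best alternative gives 14.
Others report (14, 14, 23): truth gives 14, best alternative gives 14.
(Remaining 58 profiles checked similarly; truth is weakly best in each.)
In every case the truthful report is at least as good as any alternative, so it is a dominant strategy.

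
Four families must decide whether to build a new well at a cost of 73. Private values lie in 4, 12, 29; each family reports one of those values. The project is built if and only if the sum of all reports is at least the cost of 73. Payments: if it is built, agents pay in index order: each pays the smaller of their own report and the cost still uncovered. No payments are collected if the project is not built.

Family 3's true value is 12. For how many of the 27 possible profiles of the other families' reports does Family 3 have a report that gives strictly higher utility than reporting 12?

Others report (12, 29, 29): truth gives 0; report 4 gives 8 > 0. Violating.
Others report (29, 12, 29): truth gives 0; report 4 gives 8 > 0. Violating.
Others report (29, 29, 12): truth gives 0; report 4 gives 8 > 0. Violating.
Others report (29, 29, 29): truth gives 0; report 4 gives 8 > 0. Violating.
Others report (4, 4, 4): truth gives 0; no alternative beats it.
Others report (4, 4, 12): truth gives 0; no alternative beats it.
(Checking all 27 profiles: 4 have a profitable deviation, 23 do not.)

4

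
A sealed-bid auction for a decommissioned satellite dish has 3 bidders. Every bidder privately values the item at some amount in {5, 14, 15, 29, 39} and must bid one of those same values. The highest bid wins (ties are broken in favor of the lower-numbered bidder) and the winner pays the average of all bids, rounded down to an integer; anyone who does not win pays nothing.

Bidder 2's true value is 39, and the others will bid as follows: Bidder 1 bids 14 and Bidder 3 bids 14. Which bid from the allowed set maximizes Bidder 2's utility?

15

Bid 5: loses, pays 0, utility 0.
Bid 14: loses, pays 0, utility 0.
Bid 15: wins, pays 14, utility 39 - 14 = 25.
Bid 29: wins, pays 19, utility 39 - 19 = 20.
Bid 39: wins, pays 22, utility 39 - 22 = 17.
The best choice is 15 with utility 25.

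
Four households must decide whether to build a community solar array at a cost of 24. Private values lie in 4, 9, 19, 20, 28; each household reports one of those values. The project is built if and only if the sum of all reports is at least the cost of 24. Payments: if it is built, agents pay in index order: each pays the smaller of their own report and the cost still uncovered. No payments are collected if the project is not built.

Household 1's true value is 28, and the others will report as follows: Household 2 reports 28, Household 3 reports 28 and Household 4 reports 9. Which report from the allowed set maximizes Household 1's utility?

4

Report 4: project built, pays 4, utility 28 - 4 = 24.
Report 9: project built, pays 9, utility 28 - 9 = 19.
Report 19: project built, pays 19, utility 28 - 19 = 9.
Report 20: project built, pays 20, utility 28 - 20 = 8.
Report 28: project built, pays 24, utility 28 - 24 = 4.
The best choice is 4 with utility 24.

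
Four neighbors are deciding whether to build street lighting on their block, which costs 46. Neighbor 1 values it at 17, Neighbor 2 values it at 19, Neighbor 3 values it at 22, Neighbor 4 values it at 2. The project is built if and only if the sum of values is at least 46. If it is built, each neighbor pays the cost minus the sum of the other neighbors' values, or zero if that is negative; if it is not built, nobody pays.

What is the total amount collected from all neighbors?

Total value 60 ≥ cost 46, so it is built.
Neighbor 1: others sum to 43; max(0, 46 - 43) = 3.
Neighbor 2: others sum to 41; max(0, 46 - 41) = 5.
Neighbor 3: others sum to 38; max(0, 46 - 38) = 8.
Neighbor 4: others sum to 58; max(0, 46 - 58) = 0.
Total collected = 3 + 5 + 8 + 0 = 16.

16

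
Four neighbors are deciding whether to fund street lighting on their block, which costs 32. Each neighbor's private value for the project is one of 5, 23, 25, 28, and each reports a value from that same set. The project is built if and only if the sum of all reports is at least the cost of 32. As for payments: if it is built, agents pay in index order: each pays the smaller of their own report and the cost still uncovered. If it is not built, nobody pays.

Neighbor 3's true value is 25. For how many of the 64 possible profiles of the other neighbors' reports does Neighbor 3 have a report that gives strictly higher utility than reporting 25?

Others report (5, 5, 23): truth gives 3; report 5 gives 20 > 3. Violating.
Others report (5, 5, 25): truth gives 3; report 5 gives 20 > 3. Violating.
Others report (5, 5, 28): truth gives 3; report 5 gives 20 > 3. Violating.
Others report (5, 5, 5): truth gives 3; no alternative beats it.
Others report (5, 23, 5): truth gives 21; no alternative beats it.
(Checking all 64 profiles: 3 have a profitable deviation, 61 do not.)

3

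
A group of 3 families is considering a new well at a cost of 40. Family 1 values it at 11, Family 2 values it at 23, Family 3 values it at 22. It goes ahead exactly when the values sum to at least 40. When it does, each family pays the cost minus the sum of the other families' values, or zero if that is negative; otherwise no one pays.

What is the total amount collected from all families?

13

Total value 56 ≥ cost 40, so it is built.
Family 1: others sum to 45; max(0, 40 - 45) = 0.
Family 2: others sum to 33; max(0, 40 - 33) = 7.
Family 3: others sum to 34; max(0, 40 - 34) = 6.
Total collected = 0 + 7 + 6 = 13.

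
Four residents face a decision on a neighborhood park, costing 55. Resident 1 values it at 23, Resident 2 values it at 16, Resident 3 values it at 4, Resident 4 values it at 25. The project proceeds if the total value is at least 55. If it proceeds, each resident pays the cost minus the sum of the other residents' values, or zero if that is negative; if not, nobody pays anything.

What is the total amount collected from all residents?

25

Total value 68 ≥ cost 55, so it is built.
Resident 1: others sum to 45; max(0, 55 - 45) = 10.
Resident 2: others sum to 52; max(0, 55 - 52) = 3.
Resident 3: others sum to 64; max(0, 55 - 64) = 0.
Resident 4: others sum to 43; max(0, 55 - 43) = 12.
Total collected = 10 + 3 + 0 + 12 = 25.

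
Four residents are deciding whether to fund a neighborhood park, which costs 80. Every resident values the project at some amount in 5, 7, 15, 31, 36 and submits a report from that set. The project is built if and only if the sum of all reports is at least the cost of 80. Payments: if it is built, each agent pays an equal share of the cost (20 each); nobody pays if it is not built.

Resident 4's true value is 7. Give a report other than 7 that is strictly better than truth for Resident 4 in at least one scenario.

Suppose Resident 1 reports 7, Resident 2 reports 31 and Resident 3 reports 36.
Report 7: project built, pays 20, utility 7 - 20 = -13.
Report 5: project not built, utility 0.
So reporting 5 beats truth here (0 > -13).

5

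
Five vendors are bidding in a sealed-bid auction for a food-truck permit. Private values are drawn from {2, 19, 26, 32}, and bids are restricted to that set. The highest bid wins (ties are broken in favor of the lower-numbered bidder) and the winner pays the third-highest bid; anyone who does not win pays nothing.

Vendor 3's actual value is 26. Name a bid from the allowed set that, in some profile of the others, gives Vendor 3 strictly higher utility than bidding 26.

Suppose Vendor 1 bids 2, Vendor 2 bids 2, Vendor 4 bids 2 and Vendor 5 bids 32.
Bid 26: loses, pays 0, utility 0.
Bid 32: wins, pays 2, utility 26 - 2 = 24.
So bidding 32 beats truth here (24 > 0).

32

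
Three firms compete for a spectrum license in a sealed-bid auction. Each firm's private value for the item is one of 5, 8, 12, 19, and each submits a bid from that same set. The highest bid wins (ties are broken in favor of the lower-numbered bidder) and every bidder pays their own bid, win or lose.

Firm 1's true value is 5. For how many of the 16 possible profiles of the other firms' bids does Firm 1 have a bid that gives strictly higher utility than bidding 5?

Others bid (5, 8): truth gives -5; bid 8 gives -3 > -5. Violating.
Others bid (8, 5): truth gives -5; bid 8 gives -3 > -5. Violating.
Others bid (8, 8): truth gives -5; bid 8 gives -3 > -5. Violating.
Others bid (5, 5): truth gives 0; no alternative beats it.
Others bid (5, 12): truth gives -5; no alternative beats it.
(Checking all 16 profiles: 3 have a profitable deviation, 13 do not.)

3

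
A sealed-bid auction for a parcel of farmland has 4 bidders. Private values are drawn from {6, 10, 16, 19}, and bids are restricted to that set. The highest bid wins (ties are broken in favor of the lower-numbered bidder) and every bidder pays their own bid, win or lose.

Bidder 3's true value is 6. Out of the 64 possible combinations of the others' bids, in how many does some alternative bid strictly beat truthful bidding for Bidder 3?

2

Others bid (6, 6, 6): truth gives -6; bid 10 gives -4 > -6. Violating.
Others bid (6, 6, 10): truth gives -6; bid 10 gives -4 > -6. Violating.
Others bid (6, 6, 16): truth gives -6; no alternative beats it.
Others bid (6, 6, 19): truth gives -6; no alternative beats it.
(Checking all 64 profiles: 2 have a profitable deviation, 62 do not.)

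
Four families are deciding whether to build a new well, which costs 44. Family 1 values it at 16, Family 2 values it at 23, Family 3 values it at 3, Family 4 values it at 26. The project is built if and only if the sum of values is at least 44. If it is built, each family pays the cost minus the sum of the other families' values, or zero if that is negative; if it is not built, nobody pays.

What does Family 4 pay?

Total value 68 ≥ cost 44, so the project is built.
The other families' values sum to 42.
Cost minus that sum is 44 - 42 = 2.

2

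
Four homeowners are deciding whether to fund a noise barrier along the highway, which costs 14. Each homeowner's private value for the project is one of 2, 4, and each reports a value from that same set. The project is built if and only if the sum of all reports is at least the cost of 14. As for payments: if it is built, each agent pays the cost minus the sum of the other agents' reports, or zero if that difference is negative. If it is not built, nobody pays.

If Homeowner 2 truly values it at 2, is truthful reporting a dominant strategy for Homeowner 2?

Check each profile of the others' reports and compare truth against every alternative report.
Others report (2, 4, 4): truth gives 0, best alternative gives -2.
Others report (4, 2, 4): truth gives 0, best alternative gives -2.
Others report (4, 4, 2): truth gives 0, best alternative gives -2.
Others report (2, 2, 2): truth gives 0, best alternative gives 0.
Others report (2, 2, 4): truth gives 0, best alternative gives 0.
Others report (2, 4, 2): truth gives 0, best alternative gives 0.
(Remaining 2 profiles checked similarly; truth is weakly best in each.)
In every case the truthful report is at least as good as any alternative, so it is a dominant strategy.

Yes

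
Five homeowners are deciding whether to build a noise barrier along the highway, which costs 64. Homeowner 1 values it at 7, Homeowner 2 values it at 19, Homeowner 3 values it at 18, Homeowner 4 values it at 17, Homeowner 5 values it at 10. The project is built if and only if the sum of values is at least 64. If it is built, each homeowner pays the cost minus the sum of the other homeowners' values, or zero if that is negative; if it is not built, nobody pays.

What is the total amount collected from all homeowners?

Total value 71 ≥ cost 64, so it is built.
Homeowner 1: others sum to 64; max(0, 64 - 64) = 0.
Homeowner 2: others sum to 52; max(0, 64 - 52) = 12.
Homeowner 3: others sum to 53; max(0, 64 - 53) = 11.
Homeowner 4: others sum to 54; max(0, 64 - 54) = 10.
Homeowner 5: others sum to 61; max(0, 64 - 61) = 3.
Total collected = 0 + 12 + 11 + 10 + 3 = 36.

36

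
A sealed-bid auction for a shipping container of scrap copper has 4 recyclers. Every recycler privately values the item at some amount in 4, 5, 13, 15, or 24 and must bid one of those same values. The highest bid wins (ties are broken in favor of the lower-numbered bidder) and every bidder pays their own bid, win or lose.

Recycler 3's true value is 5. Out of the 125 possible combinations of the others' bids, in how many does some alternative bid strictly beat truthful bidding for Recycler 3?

Others bid (4, 4, 13): truth gives -5; bid 4 gives -4 > -5. Violating.
Others bid (4, 4, 15): truth gives -5; bid 4 gives -4 > -5. Violating.
Others bid (4, 4, 24): truth gives -5; bid 4 gives -4 > -5. Violating.
Others bid (4, 5, 4): truth gives -5; bid 4 gives -4 > -5. Violating.
Others bid (4, 4, 4): truth gives 0; no alternative beats it.
Others bid (4, 4, 5): truth gives 0; no alternative beats it.
(Checking all 125 profiles: 123 have a profitable deviation, 2 do not.)

123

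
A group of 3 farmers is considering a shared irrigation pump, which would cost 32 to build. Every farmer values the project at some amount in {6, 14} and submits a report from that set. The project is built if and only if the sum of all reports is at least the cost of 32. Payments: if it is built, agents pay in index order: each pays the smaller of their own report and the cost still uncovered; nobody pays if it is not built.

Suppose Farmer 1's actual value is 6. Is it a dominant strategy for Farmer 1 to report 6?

Yes

Check each profile of the others' reports and compare truth against every alternative report.
Others report (6, 14): truth gives 0, best alternative gives -8.
Others report (14, 6): truth gives 0, best alternative gives -8.
Others report (14, 14): truth gives 0, best alternative gives -8.
Others report (6, 6): truth gives 0, best alternative gives 0.
In every case the truthful report is at least as good as any alternative, so it is a dominant strategy.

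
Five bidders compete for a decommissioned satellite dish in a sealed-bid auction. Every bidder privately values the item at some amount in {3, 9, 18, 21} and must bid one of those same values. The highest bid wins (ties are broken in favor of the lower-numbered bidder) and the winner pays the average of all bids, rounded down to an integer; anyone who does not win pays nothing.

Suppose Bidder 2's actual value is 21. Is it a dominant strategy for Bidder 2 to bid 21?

No

Consider the case where Bidder 1 bids 3, Bidder 3 bids 3, Bidder 4 bids 3 and Bidder 5 bids 3.
Truthful bid 21: wins, pays 6, utility 21 - 6 = 15.
Bid 9 instead: wins, pays 4, utility 21 - 4 = 17.
Since 17 > 15, bidding 9 is strictly better here, so truthful bidding is not dominant.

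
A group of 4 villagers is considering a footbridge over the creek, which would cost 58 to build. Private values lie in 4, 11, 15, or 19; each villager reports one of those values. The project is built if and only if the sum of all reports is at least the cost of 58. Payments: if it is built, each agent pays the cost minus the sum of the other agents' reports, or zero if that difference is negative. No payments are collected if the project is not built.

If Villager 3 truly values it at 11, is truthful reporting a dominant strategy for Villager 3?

Yes

Check each profile of the others' reports and compare truth against every alternative report.
Others report (19, 19, 19): truth gives 10, best alternative gives 10.
Others report (15, 19, 19): truth gives 6, best alternative gives 6.
Others report (19, 15, 19): truth gives 6, best alternative gives 6.
Others report (19, 19, 15): truth gives 6, best alternative gives 6.
Others report (11, 19, 19): truth gives 2, best alternative gives 2.
Others report (15, 15, 19): truth gives 2, best alternative gives 2.
(Remaining 58 profiles checked similarly; truth is weakly best in each.)
In every case the truthful report is at least as good as any alternative, so it is a dominant strategy.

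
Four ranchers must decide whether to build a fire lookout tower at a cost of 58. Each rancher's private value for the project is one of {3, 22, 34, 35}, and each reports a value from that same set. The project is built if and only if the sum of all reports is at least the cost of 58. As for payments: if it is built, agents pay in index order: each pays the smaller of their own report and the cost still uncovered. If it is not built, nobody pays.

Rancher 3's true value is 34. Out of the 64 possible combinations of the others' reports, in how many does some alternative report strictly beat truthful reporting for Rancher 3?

Others report (3, 3, 34): truth gives 0; report 22 gives 12 > 0. Violating.
Others report (3, 3, 35): truth gives 0; report 22 gives 12 > 0. Violating.
Others report (3, 22, 22): truth gives 1; report 22 gives 12 > 1. Violating.
Others report (3, 22, 34): truth gives 1; report 3 gives 31 > 1. Violating.
Others report (3, 3, 3): truth gives 0; no alternative beats it.
Others report (3, 3, 22): truth gives 0; no alternative beats it.
(Checking all 64 profiles: 23 have a profitable deviation, 41 do not.)

23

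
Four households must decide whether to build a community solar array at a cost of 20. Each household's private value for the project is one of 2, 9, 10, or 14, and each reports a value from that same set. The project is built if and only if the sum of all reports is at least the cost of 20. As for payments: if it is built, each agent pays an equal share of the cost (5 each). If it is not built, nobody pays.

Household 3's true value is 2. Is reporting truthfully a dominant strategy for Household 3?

Yes

Check each profile of the others' reports and compare truth against every alternative report.
Others report (2, 2, 9): truth gives 0, best alternative gives -3.
Others report (2, 2, 10): truth gives 0, best alternative gives -3.
Others report (2, 9, 2): truth gives 0, best alternative gives -3.
Others report (2, 10, 2): truth gives 0, best alternative gives -3.
Others report (9, 2, 2): truth gives 0, best alternative gives -3.
Others report (10, 2, 2): truth gives 0, best alternative gives -3.
(Remaining 58 profiles checked similarly; truth is weakly best in each.)
In every case the truthful report is at least as good as any alternative, so it is a dominant strategy.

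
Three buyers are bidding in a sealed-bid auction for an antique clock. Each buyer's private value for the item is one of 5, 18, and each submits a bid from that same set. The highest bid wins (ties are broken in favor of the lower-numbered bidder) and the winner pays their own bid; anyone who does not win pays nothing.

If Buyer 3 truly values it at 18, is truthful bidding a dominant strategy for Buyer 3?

Yes

Check each profile of the others' bids and compare truth against every alternative bid.
Others bid (5, 5): truth gives 0, best alternative gives 0.
Others bid (5, 18): truth gives 0, best alternative gives 0.
Others bid (18, 5): truth gives 0, best alternative gives 0.
Others bid (18, 18): truth gives 0, best alternative gives 0.
In every case the truthful bid is at least as good as any alternative, so it is a dominant strategy.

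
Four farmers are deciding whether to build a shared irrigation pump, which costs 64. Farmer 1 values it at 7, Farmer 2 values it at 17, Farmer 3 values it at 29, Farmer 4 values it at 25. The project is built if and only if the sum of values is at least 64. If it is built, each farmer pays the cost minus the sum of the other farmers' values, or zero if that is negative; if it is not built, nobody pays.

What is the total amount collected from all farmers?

Total value 78 ≥ cost 64, so it is built.
Farmer 1: others sum to 71; max(0, 64 - 71) = 0.
Farmer 2: others sum to 61; max(0, 64 - 61) = 3.
Farmer 3: others sum to 49; max(0, 64 - 49) = 15.
Farmer 4: others sum to 53; max(0, 64 - 53) = 11.
Total collected = 0 + 3 + 15 + 11 = 29.

29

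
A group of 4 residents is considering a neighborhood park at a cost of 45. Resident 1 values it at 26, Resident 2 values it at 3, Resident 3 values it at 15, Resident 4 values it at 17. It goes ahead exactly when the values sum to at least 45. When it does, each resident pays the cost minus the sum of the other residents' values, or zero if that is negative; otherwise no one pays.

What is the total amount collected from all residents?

11

Total value 61 ≥ cost 45, so it is built.
Resident 1: others sum to 35; max(0, 45 - 35) = 10.
Resident 2: others sum to 58; max(0, 45 - 58) = 0.
Resident 3: others sum to 46; max(0, 45 - 46) = 0.
Resident 4: others sum to 44; max(0, 45 - 44) = 1.
Total collected = 10 + 0 + 0 + 1 = 11.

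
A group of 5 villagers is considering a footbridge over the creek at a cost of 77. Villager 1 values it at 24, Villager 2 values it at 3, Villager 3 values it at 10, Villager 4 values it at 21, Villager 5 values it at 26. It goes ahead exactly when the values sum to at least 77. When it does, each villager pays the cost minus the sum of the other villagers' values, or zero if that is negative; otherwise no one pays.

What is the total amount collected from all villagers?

53

Total value 84 ≥ cost 77, so it is built.
Villager 1: others sum to 60; max(0, 77 - 60) = 17.
Villager 2: others sum to 81; max(0, 77 - 81) = 0.
Villager 3: others sum to 74; max(0, 77 - 74) = 3.
Villager 4: others sum to 63; max(0, 77 - 63) = 14.
Villager 5: others sum to 58; max(0, 77 - 58) = 19.
Total collected = 17 + 0 + 3 + 14 + 19 = 53.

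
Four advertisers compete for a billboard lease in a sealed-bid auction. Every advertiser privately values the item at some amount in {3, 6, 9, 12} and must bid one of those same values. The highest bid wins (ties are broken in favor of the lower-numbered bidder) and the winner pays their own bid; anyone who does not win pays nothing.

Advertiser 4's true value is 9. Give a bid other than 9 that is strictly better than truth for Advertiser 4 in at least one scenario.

6

Suppose Advertiser 1 bids 3, Advertiser 2 bids 3 and Advertiser 3 bids 3.
Bid 9: wins, pays 9, utility 9 - 9 = 0.
Bid 6: wins, pays 6, utility 9 - 6 = 3.
So bidding 6 beats truth here (3 > 0).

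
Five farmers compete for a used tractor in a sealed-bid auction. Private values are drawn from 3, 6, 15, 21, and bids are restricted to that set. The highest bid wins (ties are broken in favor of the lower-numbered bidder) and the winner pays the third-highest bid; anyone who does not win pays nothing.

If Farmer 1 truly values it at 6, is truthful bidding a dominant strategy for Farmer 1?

No

Consider the case where Farmer 2 bids 3, Farmer 3 bids 3, Farmer 4 bids 3 and Farmer 5 bids 15.
Truthful bid 6: loses, pays 0, utility 0.
Bid 15 instead: wins, pays 3, utility 6 - 3 = 3.
Since 3 > 0, bidding 15 is strictly better here, so truthful bidding is not dominant.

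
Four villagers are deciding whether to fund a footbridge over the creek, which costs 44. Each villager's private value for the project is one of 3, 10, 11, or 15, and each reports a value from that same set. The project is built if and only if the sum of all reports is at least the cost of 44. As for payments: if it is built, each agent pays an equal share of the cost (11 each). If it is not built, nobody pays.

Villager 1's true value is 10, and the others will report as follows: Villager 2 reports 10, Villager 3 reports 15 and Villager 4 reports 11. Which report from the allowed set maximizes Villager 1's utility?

3

Report 3: project not built, utility 0.
Report 10: project built, pays 11, utility 10 - 11 = -1.
Report 11: project built, pays 11, utility 10 - 11 = -1.
Report 15: project built, pays 11, utility 10 - 11 = -1.
The best choice is 3 with utility 0.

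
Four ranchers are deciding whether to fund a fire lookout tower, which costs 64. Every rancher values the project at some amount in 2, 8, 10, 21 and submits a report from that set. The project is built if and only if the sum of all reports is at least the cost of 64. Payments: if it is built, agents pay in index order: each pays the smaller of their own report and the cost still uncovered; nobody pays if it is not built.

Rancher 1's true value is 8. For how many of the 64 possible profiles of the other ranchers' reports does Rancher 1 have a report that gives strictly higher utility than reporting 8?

1

Others report (21, 21, 21): truth gives 0; report 2 gives 6 > 0. Violating.
Others report (2, 2, 2): truth gives 0; no alternative beats it.
Others report (2, 2, 8): truth gives 0; no alternative beats it.
(Checking all 64 profiles: 1 has a profitable deviation, 63 do not.)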